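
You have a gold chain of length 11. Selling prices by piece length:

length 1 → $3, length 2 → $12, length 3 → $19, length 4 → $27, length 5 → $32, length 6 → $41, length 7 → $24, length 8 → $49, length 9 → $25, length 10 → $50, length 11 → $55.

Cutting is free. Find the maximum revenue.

73

Let best[k] be the best obtainable value from length k. For each k, try every first piece i and keep the best of price[i] + best[k−i].
best[1] = 3
best[2] = max(3+3, 12+0) = 12
best[3] = max(3+12, 12+3, 19+0) = 19
best[4] = max(3+19, 12+12, 19+3, 27+0) = 27
best[5] = max(3+27, 12+19, 19+12, 27+3, 32+0) = 32
best[6] = max(3+32, 12+27, 19+19, 27+12, 32+3, 41+0) = 41
best[7] = max(3+41, 12+32, 19+27, …, 41+3, 24+0) = 46
best[8] = max(3+46, 12+41, 19+32, …, 24+3, 49+0) = 54
best[9] = max(3+54, 12+46, 19+41, …, 49+3, 25+0) = 60
best[10] = max(3+60, 12+54, 19+46, …, 25+3, 50+0) = 68
best[11] = max(3+68, 12+60, 19+54, …, 50+3, 55+0) = 73
One optimal cutting: 4 + 4 + 3 → $27 + $27 + $19 = $73.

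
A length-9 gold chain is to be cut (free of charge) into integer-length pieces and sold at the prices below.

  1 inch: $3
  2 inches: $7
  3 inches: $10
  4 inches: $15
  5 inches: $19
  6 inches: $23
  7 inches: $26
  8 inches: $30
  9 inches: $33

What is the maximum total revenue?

34

Build best[k] bottom-up: best[k] = max over allowed piece i of (p[i] + best[k−i]).
best[1] = 3
best[2] = 7
best[3] = 10  (first piece 1, then best[2]=7)
best[4] = 15
best[5] = 19
best[6] = 23
best[7] = 26  (first piece 1, then best[6]=23)
best[8] = 30  (first piece 2, then best[6]=23)
best[9] = 34  (first piece 4, then best[5]=19)
One optimal cutting: 5 + 4 → $19 + $15 = $34.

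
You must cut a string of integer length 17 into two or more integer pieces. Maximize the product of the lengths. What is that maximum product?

486

Define g[k] = max over 1≤i<k of i · max(k−i, g[k−i]); the inner max lets the remainder stay uncut if that's better.
g[2] = 1·max(1,0) = 1·1 = 1
g[3] = 1·max(2,1) = 1·2 = 2
g[4] = 2·max(2,1) = 2·2 = 4
g[5] = 2·max(3,2) = 2·3 = 6
g[6] = 3·max(3,2) = 3·3 = 9
g[7] = 2·max(5,6) = 2·6 = 12
g[8] = 2·max(6,9) = 2·9 = 18
g[9] = 3·max(6,9) = 3·9 = 27
g[10] = 2·max(8,18) = 2·18 = 36
g[11] = 2·max(9,27) = 2·27 = 54
g[12] = 3·max(9,27) = 3·27 = 81
g[13] = 2·max(11,54) = 2·54 = 108
g[14] = 2·max(12,81) = 2·81 = 162
g[15] = 3·max(12,81) = 3·81 = 243
g[16] = 2·max(14,162) = 2·162 = 324
g[17] = 2·max(15,243) = 2·243 = 486
One optimal split: 3 + 3 + 3 + 3 + 3 + 2; product 3·3·3·3·3·2 = 486.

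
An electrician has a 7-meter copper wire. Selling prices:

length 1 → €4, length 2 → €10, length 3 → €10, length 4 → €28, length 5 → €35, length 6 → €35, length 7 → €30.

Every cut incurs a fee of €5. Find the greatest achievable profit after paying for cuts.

40

Build r[k] bottom-up: r[k] = max over allowed piece i of (p[i] + r[k−i]) − 5 per cut.
r[1] = 4
r[2] = 10
r[3] = 10
r[4] = 28
r[5] = 35
r[6] = 35
r[7] = 40  (first piece 2, then r[5]=35)
One optimal plan: pieces 5 + 2 (1 cut) → €45 − €5 = €40.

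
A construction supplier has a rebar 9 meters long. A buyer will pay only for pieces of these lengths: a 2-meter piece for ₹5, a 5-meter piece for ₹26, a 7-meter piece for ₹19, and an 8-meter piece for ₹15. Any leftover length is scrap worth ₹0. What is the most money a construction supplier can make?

36

Let best[k] be the best obtainable value from length k. For each k, try every first piece i and keep the best of price[i] + best[k−i].
best[1] = 0
best[2] = 5
best[3] = 5
best[4] = 10  (first piece 2, then best[2]=5)
best[5] = max(5+5, 26+0) = 26
best[6] = max(5+10, 26+0) = 26
best[7] = max(5+26, 26+5, 19+0) = 31
best[8] = max(5+26, 26+5, 19+0, 15+0) = 31
best[9] = max(5+31, 26+10, 19+5, 15+0) = 36
One optimal cutting: 5 + 2 + 2 → ₹36.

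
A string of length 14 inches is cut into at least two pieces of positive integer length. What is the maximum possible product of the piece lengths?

162

Let prod[k] be the best product for length k (with at least one cut). For each first piece i, the rest contributes max(k−i, prod[k−i]).
prod[2] = 1×max(1,0) = 1×1 = 1
prod[3] = max(1×2, 2×1) = 2
prod[4] = max(1×3, 2×2, 3×1) = 4
prod[5] = max(1×4, 2×3, 3×2, 4×1) = 6
prod[6] = max(1×6, 2×4, 3×3, 4×2, 5×1) = 9
prod[7] = max(1×9, 2×6, 3×4, 4×3, 5×2, 6×1) = 12
prod[8] = max(1×12, 2×9, 3×6, …, 6×2, 7×1) = 18
prod[9] = max(1×18, 2×12, 3×9, …, 7×2, 8×1) = 27
prod[10] = max(1×27, 2×18, 3×12, …, 8×2, 9×1) = 36
prod[11] = max(1×36, 2×27, 3×18, …, 9×2, 10×1) = 54
prod[12] = max(1×54, 2×36, 3×27, …, 10×2, 11×1) = 81
prod[13] = max(1×81, 2×54, 3×36, …, 11×2, 12×1) = 108
prod[14] = max(1×108, 2×81, 3×54, …, 12×2, 13×1) = 162
One optimal split: 3 + 3 + 3 + 3 + 2; product 3×3×3×3×2 = 162.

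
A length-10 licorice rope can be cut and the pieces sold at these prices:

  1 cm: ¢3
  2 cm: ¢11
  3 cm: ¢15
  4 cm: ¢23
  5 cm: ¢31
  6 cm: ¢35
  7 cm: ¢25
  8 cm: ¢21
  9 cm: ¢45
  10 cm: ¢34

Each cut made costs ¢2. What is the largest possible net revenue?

Let r[k] be the best obtainable value from length k. For each k, try every first piece i and keep the best of price[i] + r[k−i] minus the 2 cut fee when i<k.
r[1] = 3
r[2] = 11
r[3] = 15
r[4] = 23
r[5] = 31
r[6] = 35
r[7] = 40  (first piece 2, then r[5]=31)
r[8] = 44  (first piece 2, then r[6]=35)
r[9] = 52  (first piece 4, then r[5]=31)
r[10] = 60  (first piece 5, then r[5]=31)
One optimal plan: pieces 5 + 5 (1 cut) → ¢62 − ¢2 = ¢60.

60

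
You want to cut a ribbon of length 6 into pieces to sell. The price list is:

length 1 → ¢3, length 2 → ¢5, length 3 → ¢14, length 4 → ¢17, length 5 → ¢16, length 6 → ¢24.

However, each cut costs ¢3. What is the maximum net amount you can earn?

Build net[k] bottom-up: net[k] = max over allowed piece i of (p[i] + net[k−i]) − 3 per cut.
net[1] = 3
net[2] = 5
net[3] = 14
net[4] = 17
net[5] = 17  (first piece 1, then net[4]=17)
net[6] = 25  (first piece 3, then net[3]=14)
One optimal plan: pieces 3 + 3 (1 cut) → ¢28 − ¢3 = ¢25.

25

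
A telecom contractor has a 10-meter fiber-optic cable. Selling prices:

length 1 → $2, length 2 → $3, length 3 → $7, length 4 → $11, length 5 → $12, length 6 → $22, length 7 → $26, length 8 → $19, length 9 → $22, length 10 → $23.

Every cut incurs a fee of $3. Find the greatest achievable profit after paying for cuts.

Consider every possible first cut. v[k] is the best of p[i]+v[k−i] over all sellable i≤k, charging 3 whenever i<k.
v[1] = 2
v[2] = 3
v[3] = 7
v[4] = 11
v[5] = 12
v[6] = 22
v[7] = 26
v[8] = 25  (first piece 1, then v[7]=26)
v[9] = 26  (first piece 2, then v[7]=26)
v[10] = 30  (first piece 3, then v[7]=26)
One optimal plan: pieces 7 + 3 (1 cut) → $33 − $3 = $30.

30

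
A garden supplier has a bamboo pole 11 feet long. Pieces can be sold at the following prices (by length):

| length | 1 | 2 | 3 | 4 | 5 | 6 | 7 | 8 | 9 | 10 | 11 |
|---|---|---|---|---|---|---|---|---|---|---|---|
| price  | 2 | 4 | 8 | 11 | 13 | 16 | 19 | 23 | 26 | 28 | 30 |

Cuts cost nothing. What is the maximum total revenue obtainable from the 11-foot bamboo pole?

31

Let v[k] be the best obtainable value from length k. For each k, try every first piece i and keep the best of price[i] + v[k−i].
v[1] = 2
v[2] = max(2+2, 4+0) = 4
v[3] = max(2+4, 4+2, 8+0) = 8
v[4] = max(2+8, 4+4, 8+2, 11+0) = 11
v[5] = max(2+11, 4+8, 8+4, 11+2, 13+0) = 13
v[6] = max(2+13, 4+11, 8+8, 11+4, 13+2, 16+0) = 16
v[7] = max(2+16, 4+13, 8+11, …, 16+2, 19+0) = 19
v[8] = max(2+19, 4+16, 8+13, …, 19+2, 23+0) = 23
v[9] = max(2+23, 4+19, 8+16, …, 23+2, 26+0) = 26
v[10] = max(2+26, 4+23, 8+19, …, 26+2, 28+0) = 28
v[11] = max(2+28, 4+26, 8+23, …, 28+2, 30+0) = 31
One optimal cutting: 8 + 3 → $23 + $8 = $31.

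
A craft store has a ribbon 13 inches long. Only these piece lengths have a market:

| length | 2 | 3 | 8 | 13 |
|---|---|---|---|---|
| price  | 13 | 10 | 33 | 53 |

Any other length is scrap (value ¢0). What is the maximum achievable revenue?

78

Let r[k] be the best obtainable value from length k. For each k, try every first piece i and keep the best of price[i] + r[k−i].
r[1] = 0
r[2] = 13
r[3] = max(13+0, 10+0) = 13
r[4] = max(13+13, 10+0) = 26
r[5] = max(13+13, 10+13) = 26
r[6] = max(13+26, 10+13) = 39
r[7] = max(13+26, 10+26) = 39
r[8] = max(13+39, 10+26, 33+0) = 52
r[9] = max(13+39, 10+39, 33+0) = 52
r[10] = max(13+52, 10+39, 33+13) = 65
r[11] = max(13+52, 10+52, 33+13) = 65
r[12] = max(13+65, 10+52, 33+26) = 78
r[13] = max(13+65, 10+65, 33+26, 53+0) = 78
One optimal cutting: pieces 2 + 2 + 2 + 2 + 2 + 2 with 1 inch of scrap → ¢78.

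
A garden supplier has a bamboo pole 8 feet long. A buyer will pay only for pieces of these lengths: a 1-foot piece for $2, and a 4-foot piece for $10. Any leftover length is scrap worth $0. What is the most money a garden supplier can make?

20

Consider every possible first cut. r[k] is the best of p[i]+r[k−i] over all sellable i≤k.
r[1] = 2
r[2] = 4  (first piece 1, then r[1]=2)
r[3] = 6  (first piece 1, then r[2]=4)
r[4] = max(2+6, 10+0) = 10
r[5] = max(2+10, 10+2) = 12
r[6] = max(2+12, 10+4) = 14
r[7] = max(2+14, 10+6) = 16
r[8] = max(2+16, 10+10) = 20
One optimal cutting: 4 + 4 → $20.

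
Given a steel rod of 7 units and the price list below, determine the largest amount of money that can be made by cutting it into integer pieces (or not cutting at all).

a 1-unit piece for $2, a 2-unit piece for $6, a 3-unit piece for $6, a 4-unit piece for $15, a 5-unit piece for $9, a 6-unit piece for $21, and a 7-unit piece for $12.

Build v[k] bottom-up: v[k] = max over allowed piece i of (p[i] + v[k−i]).
v[1] = 2
v[2] = max(2+2, 6+0) = 6
v[3] = max(2+6, 6+2, 6+0) = 8
v[4] = max(2+8, 6+6, 6+2, 15+0) = 15
v[5] = max(2+15, 6+8, 6+6, 15+2, 9+0) = 17
v[6] = max(2+17, 6+15, 6+8, 15+6, 9+2, 21+0) = 21
v[7] = max(2+21, 6+17, 6+15, …, 21+2, 12+0) = 23
One optimal cutting: 4 + 2 + 1 → $15 + $6 + $2 = $23.

23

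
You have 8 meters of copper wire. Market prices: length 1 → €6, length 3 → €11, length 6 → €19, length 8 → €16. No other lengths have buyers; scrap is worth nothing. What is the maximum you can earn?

48

Build best[k] bottom-up: best[k] = max over allowed piece i of (p[i] + best[k−i]).
best[1] = 6
best[2] = 12  (first piece 1, then best[1]=6)
best[3] = max(6+12, 11+0) = 18
best[4] = max(6+18, 11+6) = 24
best[5] = max(6+24, 11+12) = 30
best[6] = max(6+30, 11+18, 19+0) = 36
best[7] = max(6+36, 11+24, 19+6) = 42
best[8] = max(6+42, 11+30, 19+12, 16+0) = 48
One optimal cutting: 1 + 1 + 1 + 1 + 1 + 1 + 1 + 1 → €48.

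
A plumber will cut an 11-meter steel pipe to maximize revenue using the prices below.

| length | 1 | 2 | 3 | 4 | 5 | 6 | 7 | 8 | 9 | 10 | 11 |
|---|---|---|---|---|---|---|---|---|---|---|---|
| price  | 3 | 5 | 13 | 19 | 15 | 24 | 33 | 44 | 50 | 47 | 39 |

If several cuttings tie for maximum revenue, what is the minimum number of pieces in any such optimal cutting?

2

Let r[k] be the best obtainable value from length k. For each k, try every first piece i and keep the best of price[i] + r[k−i].
r[1] = 3
r[2] = max(3+3, 5+0) = 6
r[3] = max(3+6, 5+3, 13+0) = 13
r[4] = max(3+13, 5+6, 13+3, 19+0) = 19
r[5] = max(3+19, 5+13, 13+6, 19+3, 15+0) = 22
r[6] = max(3+22, 5+19, 13+13, 19+6, 15+3, 24+0) = 26
r[7] = max(3+26, 5+22, 13+19, …, 24+3, 33+0) = 33
r[8] = max(3+33, 5+26, 13+22, …, 33+3, 44+0) = 44
r[9] = max(3+44, 5+33, 13+26, …, 44+3, 50+0) = 50
r[10] = max(3+50, 5+44, 13+33, …, 50+3, 47+0) = 53
r[11] = max(3+53, 5+50, 13+44, …, 47+3, 39+0) = 57
Maximum revenue is $57.
Now minimize piece count subject to staying optimal: for each k, pieces[k] = 1 + min over i with p[i]+r[k−i]=r[k] of pieces[k−i].
pieces[8] = 1
pieces[9] = 1
pieces[10] = 2
pieces[11] = 2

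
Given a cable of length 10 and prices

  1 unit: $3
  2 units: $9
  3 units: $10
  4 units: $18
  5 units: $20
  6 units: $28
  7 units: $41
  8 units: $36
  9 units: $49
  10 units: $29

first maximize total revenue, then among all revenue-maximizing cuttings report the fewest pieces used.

3

Build r[k] bottom-up: r[k] = max over allowed piece i of (p[i] + r[k−i]).
r[1] = 3
r[2] = 9
r[3] = 12  (first piece 1, then r[2]=9)
r[4] = 18  (first piece 2, then r[2]=9)
r[5] = 21  (first piece 1, then r[4]=18)
r[6] = 28
r[7] = 41
r[8] = 44  (first piece 1, then r[7]=41)
r[9] = 50  (first piece 2, then r[7]=41)
r[10] = 53  (first piece 1, then r[9]=50)
Maximum revenue is $53.
Now minimize piece count subject to staying optimal: for each k, pieces[k] = 1 + min over i with p[i]+r[k−i]=r[k] of pieces[k−i].
pieces[7] = 1
pieces[8] = 2
pieces[9] = 2
pieces[10] = 3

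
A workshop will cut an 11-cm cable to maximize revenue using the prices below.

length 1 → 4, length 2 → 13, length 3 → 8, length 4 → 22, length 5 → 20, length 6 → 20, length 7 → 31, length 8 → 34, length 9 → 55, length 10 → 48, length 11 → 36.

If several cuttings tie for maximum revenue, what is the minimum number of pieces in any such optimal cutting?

6

Let r[k] be the best obtainable value from length k. For each k, try every first piece i and keep the best of price[i] + r[k−i].
r[1] = 4
r[2] = max(4+4, 13+0) = 13
r[3] = max(4+13, 13+4, 8+0) = 17
r[4] = max(4+17, 13+13, 8+4, 22+0) = 26
r[5] = max(4+26, 13+17, 8+13, 22+4, 20+0) = 30
r[6] = max(4+30, 13+26, 8+17, 22+13, 20+4, 20+0) = 39
r[7] = max(4+39, 13+30, 8+26, …, 20+4, 31+0) = 43
r[8] = max(4+43, 13+39, 8+30, …, 31+4, 34+0) = 52
r[9] = max(4+52, 13+43, 8+39, …, 34+4, 55+0) = 56
r[10] = max(4+56, 13+52, 8+43, …, 55+4, 48+0) = 65
r[11] = max(4+65, 13+56, 8+52, …, 48+4, 36+0) = 69
Maximum revenue is 69.
Now minimize piece count subject to staying optimal: for each k, pieces[k] = 1 + min over i with p[i]+r[k−i]=r[k] of pieces[k−i].
pieces[8] = 4
pieces[9] = 5
pieces[10] = 5
pieces[11] = 6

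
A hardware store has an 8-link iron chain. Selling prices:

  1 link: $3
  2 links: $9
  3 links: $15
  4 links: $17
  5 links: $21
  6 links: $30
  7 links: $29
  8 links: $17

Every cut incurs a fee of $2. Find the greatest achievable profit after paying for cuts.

Consider every possible first cut. net[k] is the best of p[i]+net[k−i] over all sellable i≤k, charging 2 whenever i<k.
net[1] = 3
net[2] = 9
net[3] = 15
net[4] = 17
net[5] = 22  (first piece 2, then net[3]=15)
net[6] = 30
net[7] = 31  (first piece 1, then net[6]=30)
net[8] = 37  (first piece 2, then net[6]=30)
One optimal plan: pieces 6 + 2 (1 cut) → $39 − $2 = $37.

37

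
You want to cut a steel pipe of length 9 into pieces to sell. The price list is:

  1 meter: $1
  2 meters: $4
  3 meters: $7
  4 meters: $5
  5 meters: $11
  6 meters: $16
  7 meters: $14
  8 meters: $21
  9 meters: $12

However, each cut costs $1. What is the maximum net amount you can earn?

Consider every possible first cut. r[k] is the best of p[i]+r[k−i] over all sellable i≤k, charging 1 whenever i<k.
r[1] = 1
r[2] = max(1+1-1, 4+0) = 4
r[3] = max(1+4-1, 4+1-1, 7+0) = 7
r[4] = max(1+7-1, 4+4-1, 7+1-1, 5+0) = 7
r[5] = max(1+7-1, 4+7-1, 7+4-1, 5+1-1, 11+0) = 11
r[6] = max(1+11-1, 4+7-1, 7+7-1, 5+4-1, 11+1-1, 16+0) = 16
r[7] = max(1+16-1, 4+11-1, 7+7-1, …, 16+1-1, 14+0) = 16
r[8] = max(1+16-1, 4+16-1, 7+11-1, …, 14+1-1, 21+0) = 21
r[9] = max(1+21-1, 4+16-1, 7+16-1, …, 21+1-1, 12+0) = 22
One optimal plan: pieces 6 + 3 (1 cut) → $23 − $1 = $22.

22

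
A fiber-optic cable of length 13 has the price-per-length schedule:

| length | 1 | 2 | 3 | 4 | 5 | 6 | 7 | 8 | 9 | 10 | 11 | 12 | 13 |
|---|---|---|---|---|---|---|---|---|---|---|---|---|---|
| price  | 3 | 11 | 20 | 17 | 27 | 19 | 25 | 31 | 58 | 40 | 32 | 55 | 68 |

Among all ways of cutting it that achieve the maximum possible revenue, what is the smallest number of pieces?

Build r[k] bottom-up: r[k] = max over allowed piece i of (p[i] + r[k−i]).
r[1] = 3
r[2] = max(3+3, 11+0) = 11
r[3] = max(3+11, 11+3, 20+0) = 20
r[4] = max(3+20, 11+11, 20+3, 17+0) = 23
r[5] = max(3+23, 11+20, 20+11, 17+3, 27+0) = 31
r[6] = max(3+31, 11+23, 20+20, 17+11, 27+3, 19+0) = 40
r[7] = max(3+40, 11+31, 20+23, …, 19+3, 25+0) = 43
r[8] = max(3+43, 11+40, 20+31, …, 25+3, 31+0) = 51
r[9] = max(3+51, 11+43, 20+40, …, 31+3, 58+0) = 60
r[10] = max(3+60, 11+51, 20+43, …, 58+3, 40+0) = 63
r[11] = max(3+63, 11+60, 20+51, …, 40+3, 32+0) = 71
r[12] = max(3+71, 11+63, 20+60, …, 32+3, 55+0) = 80
r[13] = max(3+80, 11+71, 20+63, …, 55+3, 68+0) = 83
Maximum revenue is $83.
Now minimize piece count subject to staying optimal: for each k, pieces[k] = 1 + min over i with p[i]+r[k−i]=r[k] of pieces[k−i].
pieces[10] = 4
pieces[11] = 4
pieces[12] = 4
pieces[13] = 5

5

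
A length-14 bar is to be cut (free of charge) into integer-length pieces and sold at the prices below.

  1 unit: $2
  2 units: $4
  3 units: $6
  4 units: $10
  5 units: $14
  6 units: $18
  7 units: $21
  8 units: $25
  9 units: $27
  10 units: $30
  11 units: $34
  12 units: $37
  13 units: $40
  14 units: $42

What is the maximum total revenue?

Build r[k] bottom-up: r[k] = max over allowed piece i of (p[i] + r[k−i]).
r[1] = 2
r[2] = max(2+2, 4+0) = 4
r[3] = max(2+4, 4+2, 6+0) = 6
r[4] = max(2+6, 4+4, 6+2, 10+0) = 10
r[5] = max(2+10, 4+6, 6+4, 10+2, 14+0) = 14
r[6] = max(2+14, 4+10, 6+6, 10+4, 14+2, 18+0) = 18
r[7] = max(2+18, 4+14, 6+10, …, 18+2, 21+0) = 21
r[8] = max(2+21, 4+18, 6+14, …, 21+2, 25+0) = 25
r[9] = max(2+25, 4+21, 6+18, …, 25+2, 27+0) = 27
r[10] = max(2+27, 4+25, 6+21, …, 27+2, 30+0) = 30
r[11] = max(2+30, 4+27, 6+25, …, 30+2, 34+0) = 34
r[12] = max(2+34, 4+30, 6+27, …, 34+2, 37+0) = 37
r[13] = max(2+37, 4+34, 6+30, …, 37+2, 40+0) = 40
r[14] = max(2+40, 4+37, 6+34, …, 40+2, 42+0) = 43
One optimal cutting: 8 + 6 → $25 + $18 = $43.

43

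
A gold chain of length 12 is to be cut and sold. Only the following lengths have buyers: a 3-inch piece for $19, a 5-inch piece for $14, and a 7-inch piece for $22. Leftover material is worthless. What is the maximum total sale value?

76

Consider every possible first cut. r[k] is the best of p[i]+r[k−i] over all sellable i≤k.
r[1] = 0
r[2] = 0
r[3] = 19
r[4] = 19
r[5] = max(19+0, 14+0) = 19
r[6] = max(19+19, 14+0) = 38
r[7] = max(19+19, 14+0, 22+0) = 38
r[8] = max(19+19, 14+19, 22+0) = 38
r[9] = max(19+38, 14+19, 22+0) = 57
r[10] = max(19+38, 14+19, 22+19) = 57
r[11] = max(19+38, 14+38, 22+19) = 57
r[12] = max(19+57, 14+38, 22+19) = 76
One optimal cutting: 3 + 3 + 3 + 3 → $76.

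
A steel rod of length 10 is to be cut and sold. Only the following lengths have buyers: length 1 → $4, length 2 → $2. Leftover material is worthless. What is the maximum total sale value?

40

Let f[k] be the best obtainable value from length k. For each k, try every first piece i and keep the best of price[i] + f[k−i].
f[1] = 4
f[2] = 8  (first piece 1, then f[1]=4)
f[3] = 12  (first piece 1, then f[2]=8)
f[4] = 16  (first piece 1, then f[3]=12)
f[5] = 20  (first piece 1, then f[4]=16)
f[6] = 24  (first piece 1, then f[5]=20)
f[7] = 28  (first piece 1, then f[6]=24)
f[8] = 32  (first piece 1, then f[7]=28)
f[9] = 36  (first piece 1, then f[8]=32)
f[10] = 40  (first piece 1, then f[9]=36)
One optimal cutting: 1 + 1 + 1 + 1 + 1 + 1 + 1 + 1 + 1 + 1 → $40.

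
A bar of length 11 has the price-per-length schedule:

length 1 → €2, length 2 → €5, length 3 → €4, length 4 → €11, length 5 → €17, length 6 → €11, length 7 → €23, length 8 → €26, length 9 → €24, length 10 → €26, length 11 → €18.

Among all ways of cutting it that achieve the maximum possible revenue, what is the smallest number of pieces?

Build r[k] bottom-up: r[k] = max over allowed piece i of (p[i] + r[k−i]).
r[1] = 2
r[2] = 5
r[3] = 7  (first piece 1, then r[2]=5)
r[4] = 11
r[5] = 17
r[6] = 19  (first piece 1, then r[5]=17)
r[7] = 23
r[8] = 26
r[9] = 28  (first piece 1, then r[8]=26)
r[10] = 34  (first piece 5, then r[5]=17)
r[11] = 36  (first piece 1, then r[10]=34)
Maximum revenue is €36.
Now minimize piece count subject to staying optimal: for each k, pieces[k] = 1 + min over i with p[i]+r[k−i]=r[k] of pieces[k−i].
pieces[8] = 1
pieces[9] = 2
pieces[10] = 2
pieces[11] = 3

3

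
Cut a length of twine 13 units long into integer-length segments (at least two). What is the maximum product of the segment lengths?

108

Let g[k] be the best product for length k (with at least one cut). For each first piece i, the rest contributes max(k−i, g[k−i]).
Small cases: g[2]=1, g[3]=2, g[4]=4, g[5]=6.
g[6] = max(1×6, 2×4, 3×3, 4×2, 5×1) = 9
g[7] = max(1×9, 2×6, 3×4, 4×3, 5×2, 6×1) = 12
g[8] = max(1×12, 2×9, 3×6, …, 6×2, 7×1) = 18
g[9] = max(1×18, 2×12, 3×9, …, 7×2, 8×1) = 27
g[10] = max(1×27, 2×18, 3×12, …, 8×2, 9×1) = 36
g[11] = max(1×36, 2×27, 3×18, …, 9×2, 10×1) = 54
g[12] = max(1×54, 2×36, 3×27, …, 10×2, 11×1) = 81
g[13] = max(1×81, 2×54, 3×36, …, 11×2, 12×1) = 108
One optimal split: 3 + 3 + 3 + 2 + 2; product 3×3×3×2×2 = 108.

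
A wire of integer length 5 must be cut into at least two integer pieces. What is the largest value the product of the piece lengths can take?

6

Fill prod[k] for k=2..5: at each k try every first piece i and multiply by the better of (k−i) uncut or prod[k−i].
prod[2] = 1*max(1,0) = 1*1 = 1
prod[3] = 1*max(2,1) = 1*2 = 2
prod[4] = 2*max(2,1) = 2*2 = 4
prod[5] = 2*max(3,2) = 2*3 = 6
One optimal split: 3 + 2; product 3*2 = 6.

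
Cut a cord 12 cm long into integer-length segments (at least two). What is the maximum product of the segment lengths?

81

Fill prod[k] for k=2..12: at each k try every first piece i and multiply by the better of (k−i) uncut or prod[k−i].
prod[2] = 1×max(1,0) = 1×1 = 1
prod[3] = 1×max(2,1) = 1×2 = 2
prod[4] = 2×max(2,1) = 2×2 = 4
prod[5] = 2×max(3,2) = 2×3 = 6
prod[6] = 3×max(3,2) = 3×3 = 9
prod[7] = 2×max(5,6) = 2×6 = 12
prod[8] = 2×max(6,9) = 2×9 = 18
prod[9] = 3×max(6,9) = 3×9 = 27
prod[10] = 2×max(8,18) = 2×18 = 36
prod[11] = 2×max(9,27) = 2×27 = 54
prod[12] = 3×max(9,27) = 3×27 = 81
One optimal split: 3 + 3 + 3 + 3; product 3×3×3×3 = 81.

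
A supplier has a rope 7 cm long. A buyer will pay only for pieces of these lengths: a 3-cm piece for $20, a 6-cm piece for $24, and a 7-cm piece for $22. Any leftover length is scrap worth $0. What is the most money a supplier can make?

40

Build best[k] bottom-up: best[k] = max over allowed piece i of (p[i] + best[k−i]).
best[1] = 0
best[2] = 0
best[3] = 20
best[4] = 20
best[5] = 20
best[6] = 40  (first piece 3, then best[3]=20)
best[7] = 40
One optimal cutting: pieces 3 + 3 with 1 cm of scrap → $40.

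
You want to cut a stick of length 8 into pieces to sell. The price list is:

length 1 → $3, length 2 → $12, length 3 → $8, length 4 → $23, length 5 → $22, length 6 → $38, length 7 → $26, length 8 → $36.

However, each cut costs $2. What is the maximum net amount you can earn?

48

Build r[k] bottom-up: r[k] = max over allowed piece i of (p[i] + r[k−i]) − 2 per cut.
r[1] = 3
r[2] = max(3+3-2, 12+0) = 12
r[3] = max(3+12-2, 12+3-2, 8+0) = 13
r[4] = max(3+13-2, 12+12-2, 8+3-2, 23+0) = 23
r[5] = max(3+23-2, 12+13-2, 8+12-2, 23+3-2, 22+0) = 24
r[6] = max(3+24-2, 12+23-2, 8+13-2, 23+12-2, 22+3-2, 38+0) = 38
r[7] = max(3+38-2, 12+24-2, 8+23-2, …, 38+3-2, 26+0) = 39
r[8] = max(3+39-2, 12+38-2, 8+24-2, …, 26+3-2, 36+0) = 48
One optimal plan: pieces 6 + 2 (1 cut) → $50 − $2 = $48.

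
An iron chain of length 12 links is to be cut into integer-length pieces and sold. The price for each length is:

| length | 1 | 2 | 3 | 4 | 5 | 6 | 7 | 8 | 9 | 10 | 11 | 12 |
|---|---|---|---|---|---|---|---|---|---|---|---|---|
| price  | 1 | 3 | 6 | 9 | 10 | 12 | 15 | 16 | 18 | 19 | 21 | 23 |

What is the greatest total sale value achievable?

27

Let R[k] be the best obtainable value from length k. For each k, try every first piece i and keep the best of price[i] + R[k−i].
R[1] = 1
R[2] = 3
R[3] = 6
R[4] = 9
R[5] = 10  (first piece 1, then R[4]=9)
R[6] = 12  (first piece 2, then R[4]=9)
R[7] = 15  (first piece 3, then R[4]=9)
R[8] = 18  (first piece 4, then R[4]=9)
R[9] = 19  (first piece 1, then R[8]=18)
R[10] = 21  (first piece 2, then R[8]=18)
R[11] = 24  (first piece 3, then R[8]=18)
R[12] = 27  (first piece 4, then R[8]=18)
One optimal cutting: 4 + 4 + 4 → $9 + $9 + $9 = $27.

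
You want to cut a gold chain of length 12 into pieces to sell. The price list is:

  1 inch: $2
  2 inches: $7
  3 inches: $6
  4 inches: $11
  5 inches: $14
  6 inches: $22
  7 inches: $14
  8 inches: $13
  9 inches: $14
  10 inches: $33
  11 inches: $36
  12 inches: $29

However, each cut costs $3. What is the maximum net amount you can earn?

41

Build net[k] bottom-up: net[k] = max over allowed piece i of (p[i] + net[k−i]) − 3 per cut.
net[1] = 2
net[2] = max(2+2-3, 7+0) = 7
net[3] = max(2+7-3, 7+2-3, 6+0) = 6
net[4] = max(2+6-3, 7+7-3, 6+2-3, 11+0) = 11
net[5] = max(2+11-3, 7+6-3, 6+7-3, 11+2-3, 14+0) = 14
net[6] = max(2+14-3, 7+11-3, 6+6-3, 11+7-3, 14+2-3, 22+0) = 22
net[7] = max(2+22-3, 7+14-3, 6+11-3, …, 22+2-3, 14+0) = 21
net[8] = max(2+21-3, 7+22-3, 6+14-3, …, 14+2-3, 13+0) = 26
net[9] = max(2+26-3, 7+21-3, 6+22-3, …, 13+2-3, 14+0) = 25
net[10] = max(2+25-3, 7+26-3, 6+21-3, …, 14+2-3, 33+0) = 33
net[11] = max(2+33-3, 7+25-3, 6+26-3, …, 33+2-3, 36+0) = 36
net[12] = max(2+36-3, 7+33-3, 6+25-3, …, 36+2-3, 29+0) = 41
One optimal plan: pieces 6 + 6 (1 cut) → $44 − $3 = $41.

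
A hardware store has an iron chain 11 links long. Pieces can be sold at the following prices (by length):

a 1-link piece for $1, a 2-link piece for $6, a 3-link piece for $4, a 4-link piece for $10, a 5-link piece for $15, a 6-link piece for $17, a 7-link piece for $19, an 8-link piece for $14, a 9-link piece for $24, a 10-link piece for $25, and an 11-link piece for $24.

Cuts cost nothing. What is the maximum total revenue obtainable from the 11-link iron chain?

33

Consider every possible first cut. r[k] is the best of p[i]+r[k−i] over all sellable i≤k.
r[1] = 1
r[2] = 6
r[3] = 7  (first piece 1, then r[2]=6)
r[4] = 12  (first piece 2, then r[2]=6)
r[5] = 15
r[6] = 18  (first piece 2, then r[4]=12)
r[7] = 21  (first piece 2, then r[5]=15)
r[8] = 24  (first piece 2, then r[6]=18)
r[9] = 27  (first piece 2, then r[7]=21)
r[10] = 30  (first piece 2, then r[8]=24)
r[11] = 33  (first piece 2, then r[9]=27)
One optimal cutting: 5 + 2 + 2 + 2 → $15 + $6 + $6 + $6 = $33.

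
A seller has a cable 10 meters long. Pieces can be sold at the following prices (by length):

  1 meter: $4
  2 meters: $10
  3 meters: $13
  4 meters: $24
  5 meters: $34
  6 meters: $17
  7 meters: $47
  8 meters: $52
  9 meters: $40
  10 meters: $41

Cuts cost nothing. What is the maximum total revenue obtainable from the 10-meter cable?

68

Build best[k] bottom-up: best[k] = max over allowed piece i of (p[i] + best[k−i]).
best[1] = 4
best[2] = 10
best[3] = 14  (first piece 1, then best[2]=10)
best[4] = 24
best[5] = 34
best[6] = 38  (first piece 1, then best[5]=34)
best[7] = 47
best[8] = 52
best[9] = 58  (first piece 4, then best[5]=34)
best[10] = 68  (first piece 5, then best[5]=34)
One optimal cutting: 5 + 5 → $34 + $34 = $68.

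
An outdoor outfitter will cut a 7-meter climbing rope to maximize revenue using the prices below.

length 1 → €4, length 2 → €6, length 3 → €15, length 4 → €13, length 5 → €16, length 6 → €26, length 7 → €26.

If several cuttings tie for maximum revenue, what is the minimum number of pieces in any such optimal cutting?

Let r[k] be the best obtainable value from length k. For each k, try every first piece i and keep the best of price[i] + r[k−i].
r[1] = 4
r[2] = max(4+4, 6+0) = 8
r[3] = max(4+8, 6+4, 15+0) = 15
r[4] = max(4+15, 6+8, 15+4, 13+0) = 19
r[5] = max(4+19, 6+15, 15+8, 13+4, 16+0) = 23
r[6] = max(4+23, 6+19, 15+15, 13+8, 16+4, 26+0) = 30
r[7] = max(4+30, 6+23, 15+19, …, 26+4, 26+0) = 34
Maximum revenue is €34.
Now minimize piece count subject to staying optimal: for each k, pieces[k] = 1 + min over i with p[i]+r[k−i]=r[k] of pieces[k−i].
pieces[4] = 2
pieces[5] = 3
pieces[6] = 2
pieces[7] = 3

3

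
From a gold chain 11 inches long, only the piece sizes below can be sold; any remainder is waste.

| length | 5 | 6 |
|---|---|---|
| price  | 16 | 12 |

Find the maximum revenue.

32

Consider every possible first cut. best[k] is the best of p[i]+best[k−i] over all sellable i≤k.
best[1] = 0
best[2] = 0
best[3] = 0
best[4] = 0
best[5] = 16
best[6] = 16
best[7] = 16
best[8] = 16
best[9] = 16
best[10] = 32  (first piece 5, then best[5]=16)
best[11] = 32
One optimal cutting: pieces 5 + 5 with 1 inch of scrap → $32.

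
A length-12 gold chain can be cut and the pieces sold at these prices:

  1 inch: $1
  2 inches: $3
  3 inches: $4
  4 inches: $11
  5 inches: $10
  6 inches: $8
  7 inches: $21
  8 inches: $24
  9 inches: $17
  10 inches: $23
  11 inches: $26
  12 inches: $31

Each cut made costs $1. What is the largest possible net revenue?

34

Let r[k] be the best obtainable value from length k. For each k, try every first piece i and keep the best of price[i] + r[k−i] minus the 1 cut fee when i<k.
r[1] = 1
r[2] = max(1+1-1, 3+0) = 3
r[3] = max(1+3-1, 3+1-1, 4+0) = 4
r[4] = max(1+4-1, 3+3-1, 4+1-1, 11+0) = 11
r[5] = max(1+11-1, 3+4-1, 4+3-1, 11+1-1, 10+0) = 11
r[6] = max(1+11-1, 3+11-1, 4+4-1, 11+3-1, 10+1-1, 8+0) = 13
r[7] = max(1+13-1, 3+11-1, 4+11-1, …, 8+1-1, 21+0) = 21
r[8] = max(1+21-1, 3+13-1, 4+11-1, …, 21+1-1, 24+0) = 24
r[9] = max(1+24-1, 3+21-1, 4+13-1, …, 24+1-1, 17+0) = 24
r[10] = max(1+24-1, 3+24-1, 4+21-1, …, 17+1-1, 23+0) = 26
r[11] = max(1+26-1, 3+24-1, 4+24-1, …, 23+1-1, 26+0) = 31
r[12] = max(1+31-1, 3+26-1, 4+24-1, …, 26+1-1, 31+0) = 34
One optimal plan: pieces 8 + 4 (1 cut) → $35 − $1 = $34.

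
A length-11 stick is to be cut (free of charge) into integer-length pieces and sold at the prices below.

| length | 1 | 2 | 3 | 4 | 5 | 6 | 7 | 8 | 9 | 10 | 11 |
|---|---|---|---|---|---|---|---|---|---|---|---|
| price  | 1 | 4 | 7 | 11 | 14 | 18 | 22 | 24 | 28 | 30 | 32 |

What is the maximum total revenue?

Let v[k] be the best obtainable value from length k. For each k, try every first piece i and keep the best of price[i] + v[k−i].
v[1] = 1
v[2] = 4
v[3] = 7
v[4] = 11
v[5] = 14
v[6] = 18
v[7] = 22
v[8] = 24
v[9] = 28
v[10] = 30
v[11] = 33  (first piece 4, then v[7]=22)
One optimal cutting: 7 + 4 → 22 + 11 = 33.

33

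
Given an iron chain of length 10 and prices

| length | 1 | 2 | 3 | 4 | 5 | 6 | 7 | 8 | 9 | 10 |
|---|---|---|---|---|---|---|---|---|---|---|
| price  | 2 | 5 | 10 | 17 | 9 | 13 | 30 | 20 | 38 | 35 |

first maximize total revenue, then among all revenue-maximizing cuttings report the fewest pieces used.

2

Let r[k] be the best obtainable value from length k. For each k, try every first piece i and keep the best of price[i] + r[k−i].
r[1] = 2
r[2] = max(2+2, 5+0) = 5
r[3] = max(2+5, 5+2, 10+0) = 10
r[4] = max(2+10, 5+5, 10+2, 17+0) = 17
r[5] = max(2+17, 5+10, 10+5, 17+2, 9+0) = 19
r[6] = max(2+19, 5+17, 10+10, 17+5, 9+2, 13+0) = 22
r[7] = max(2+22, 5+19, 10+17, …, 13+2, 30+0) = 30
r[8] = max(2+30, 5+22, 10+19, …, 30+2, 20+0) = 34
r[9] = max(2+34, 5+30, 10+22, …, 20+2, 38+0) = 38
r[10] = max(2+38, 5+34, 10+30, …, 38+2, 35+0) = 40
Maximum revenue is $40.
Now minimize piece count subject to staying optimal: for each k, pieces[k] = 1 + min over i with p[i]+r[k−i]=r[k] of pieces[k−i].
pieces[7] = 1
pieces[8] = 2
pieces[9] = 1
pieces[10] = 2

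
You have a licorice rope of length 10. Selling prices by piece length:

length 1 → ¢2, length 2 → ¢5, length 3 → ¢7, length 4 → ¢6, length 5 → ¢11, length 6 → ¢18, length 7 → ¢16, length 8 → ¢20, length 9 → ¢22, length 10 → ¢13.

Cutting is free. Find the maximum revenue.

28

Consider every possible first cut. R[k] is the best of p[i]+R[k−i] over all sellable i≤k.
R[1] = 2
R[2] = 5
R[3] = 7  (first piece 1, then R[2]=5)
R[4] = 10  (first piece 2, then R[2]=5)
R[5] = 12  (first piece 1, then R[4]=10)
R[6] = 18
R[7] = 20  (first piece 1, then R[6]=18)
R[8] = 23  (first piece 2, then R[6]=18)
R[9] = 25  (first piece 1, then R[8]=23)
R[10] = 28  (first piece 2, then R[8]=23)
One optimal cutting: 6 + 2 + 2 → ¢18 + ¢5 + ¢5 = ¢28.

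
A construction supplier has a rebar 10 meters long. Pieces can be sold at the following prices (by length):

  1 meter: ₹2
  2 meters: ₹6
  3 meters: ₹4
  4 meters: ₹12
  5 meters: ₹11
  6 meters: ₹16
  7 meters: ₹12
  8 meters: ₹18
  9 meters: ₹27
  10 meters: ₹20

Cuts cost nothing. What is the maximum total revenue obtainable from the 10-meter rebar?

Consider every possible first cut. v[k] is the best of p[i]+v[k−i] over all sellable i≤k.
v[1] = 2
v[2] = 6
v[3] = 8  (first piece 1, then v[2]=6)
v[4] = 12  (first piece 2, then v[2]=6)
v[5] = 14  (first piece 1, then v[4]=12)
v[6] = 18  (first piece 2, then v[4]=12)
v[7] = 20  (first piece 1, then v[6]=18)
v[8] = 24  (first piece 2, then v[6]=18)
v[9] = 27
v[10] = 30  (first piece 2, then v[8]=24)
One optimal cutting: 2 + 2 + 2 + 2 + 2 → ₹6 + ₹6 + ₹6 + ₹6 + ₹6 = ₹30.

30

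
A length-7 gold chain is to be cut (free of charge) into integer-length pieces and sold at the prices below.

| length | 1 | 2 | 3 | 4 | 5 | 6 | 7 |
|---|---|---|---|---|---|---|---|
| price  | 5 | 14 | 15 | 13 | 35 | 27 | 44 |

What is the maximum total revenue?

49

Let v[k] be the best obtainable value from length k. For each k, try every first piece i and keep the best of price[i] + v[k−i].
v[1] = 5
v[2] = 14
v[3] = 19  (first piece 1, then v[2]=14)
v[4] = 28  (first piece 2, then v[2]=14)
v[5] = 35
v[6] = 42  (first piece 2, then v[4]=28)
v[7] = 49  (first piece 2, then v[5]=35)
One optimal cutting: 5 + 2 → $35 + $14 = $49.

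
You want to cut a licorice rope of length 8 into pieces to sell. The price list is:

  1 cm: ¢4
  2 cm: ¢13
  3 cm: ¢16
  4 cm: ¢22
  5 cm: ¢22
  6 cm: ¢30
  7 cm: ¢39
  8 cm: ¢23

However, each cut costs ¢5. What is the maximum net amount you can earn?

39

Consider every possible first cut. v[k] is the best of p[i]+v[k−i] over all sellable i≤k, charging 5 whenever i<k.
v[1] = 4
v[2] = max(4+4-5, 13+0) = 13
v[3] = max(4+13-5, 13+4-5, 16+0) = 16
v[4] = max(4+16-5, 13+13-5, 16+4-5, 22+0) = 22
v[5] = max(4+22-5, 13+16-5, 16+13-5, 22+4-5, 22+0) = 24
v[6] = max(4+24-5, 13+22-5, 16+16-5, 22+13-5, 22+4-5, 30+0) = 30
v[7] = max(4+30-5, 13+24-5, 16+22-5, …, 30+4-5, 39+0) = 39
v[8] = max(4+39-5, 13+30-5, 16+24-5, …, 39+4-5, 23+0) = 39
One optimal plan: pieces 4 + 4 (1 cut) → ¢44 − ¢5 = ¢39.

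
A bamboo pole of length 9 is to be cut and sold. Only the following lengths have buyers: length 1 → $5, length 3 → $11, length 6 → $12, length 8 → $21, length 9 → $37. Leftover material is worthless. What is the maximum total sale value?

45

Consider every possible first cut. best[k] is the best of p[i]+best[k−i] over all sellable i≤k.
best[1] = 5
best[2] = 10  (first piece 1, then best[1]=5)
best[3] = max(5+10, 11+0) = 15
best[4] = max(5+15, 11+5) = 20
best[5] = max(5+20, 11+10) = 25
best[6] = max(5+25, 11+15, 12+0) = 30
best[7] = max(5+30, 11+20, 12+5) = 35
best[8] = max(5+35, 11+25, 12+10, 21+0) = 40
best[9] = max(5+40, 11+30, 12+15, 21+5, 37+0) = 45
One optimal cutting: 1 + 1 + 1 + 1 + 1 + 1 + 1 + 1 + 1 → $45.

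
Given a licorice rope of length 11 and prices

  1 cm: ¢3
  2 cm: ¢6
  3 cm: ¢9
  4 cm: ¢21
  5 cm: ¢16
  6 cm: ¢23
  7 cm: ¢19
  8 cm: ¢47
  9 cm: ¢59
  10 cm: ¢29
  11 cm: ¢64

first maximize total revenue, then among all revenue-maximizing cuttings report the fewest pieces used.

2

Build r[k] bottom-up: r[k] = max over allowed piece i of (p[i] + r[k−i]).
r[1] = 3
r[2] = max(3+3, 6+0) = 6
r[3] = max(3+6, 6+3, 9+0) = 9
r[4] = max(3+9, 6+6, 9+3, 21+0) = 21
r[5] = max(3+21, 6+9, 9+6, 21+3, 16+0) = 24
r[6] = max(3+24, 6+21, 9+9, 21+6, 16+3, 23+0) = 27
r[7] = max(3+27, 6+24, 9+21, …, 23+3, 19+0) = 30
r[8] = max(3+30, 6+27, 9+24, …, 19+3, 47+0) = 47
r[9] = max(3+47, 6+30, 9+27, …, 47+3, 59+0) = 59
r[10] = max(3+59, 6+47, 9+30, …, 59+3, 29+0) = 62
r[11] = max(3+62, 6+59, 9+47, …, 29+3, 64+0) = 65
Maximum revenue is ¢65.
Now minimize piece count subject to staying optimal: for each k, pieces[k] = 1 + min over i with p[i]+r[k−i]=r[k] of pieces[k−i].
pieces[8] = 1
pieces[9] = 1
pieces[10] = 2
pieces[11] = 2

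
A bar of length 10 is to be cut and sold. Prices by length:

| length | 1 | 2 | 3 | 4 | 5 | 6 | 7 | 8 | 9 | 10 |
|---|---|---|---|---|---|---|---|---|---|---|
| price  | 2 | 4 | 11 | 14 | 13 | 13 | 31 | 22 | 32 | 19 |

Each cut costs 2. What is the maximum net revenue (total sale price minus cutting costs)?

Build r[k] bottom-up: r[k] = max over allowed piece i of (p[i] + r[k−i]) − 2 per cut.
r[1] = 2
r[2] = max(2+2-2, 4+0) = 4
r[3] = max(2+4-2, 4+2-2, 11+0) = 11
r[4] = max(2+11-2, 4+4-2, 11+2-2, 14+0) = 14
r[5] = max(2+14-2, 4+11-2, 11+4-2, 14+2-2, 13+0) = 14
r[6] = max(2+14-2, 4+14-2, 11+11-2, 14+4-2, 13+2-2, 13+0) = 20
r[7] = max(2+20-2, 4+14-2, 11+14-2, …, 13+2-2, 31+0) = 31
r[8] = max(2+31-2, 4+20-2, 11+14-2, …, 31+2-2, 22+0) = 31
r[9] = max(2+31-2, 4+31-2, 11+20-2, …, 22+2-2, 32+0) = 33
r[10] = max(2+33-2, 4+31-2, 11+31-2, …, 32+2-2, 19+0) = 40
One optimal plan: pieces 7 + 3 (1 cut) → 42 − 2 = 40.

40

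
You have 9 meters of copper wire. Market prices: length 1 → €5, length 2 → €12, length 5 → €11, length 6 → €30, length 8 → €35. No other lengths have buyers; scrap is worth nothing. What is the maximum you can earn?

53

Consider every possible first cut. r[k] is the best of p[i]+r[k−i] over all sellable i≤k.
r[1] = 5
r[2] = max(5+5, 12+0) = 12
r[3] = max(5+12, 12+5) = 17
r[4] = max(5+17, 12+12) = 24
r[5] = max(5+24, 12+17, 11+0) = 29
r[6] = max(5+29, 12+24, 11+5, 30+0) = 36
r[7] = max(5+36, 12+29, 11+12, 30+5) = 41
r[8] = max(5+41, 12+36, 11+17, 30+12, 35+0) = 48
r[9] = max(5+48, 12+41, 11+24, 30+17, 35+5) = 53
One optimal cutting: 2 + 2 + 2 + 2 + 1 → €53.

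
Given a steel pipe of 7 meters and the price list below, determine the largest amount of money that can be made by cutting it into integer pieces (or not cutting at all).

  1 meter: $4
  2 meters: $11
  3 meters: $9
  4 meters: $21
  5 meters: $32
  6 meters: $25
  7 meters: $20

Build v[k] bottom-up: v[k] = max over allowed piece i of (p[i] + v[k−i]).
v[1] = 4
v[2] = max(4+4, 11+0) = 11
v[3] = max(4+11, 11+4, 9+0) = 15
v[4] = max(4+15, 11+11, 9+4, 21+0) = 22
v[5] = max(4+22, 11+15, 9+11, 21+4, 32+0) = 32
v[6] = max(4+32, 11+22, 9+15, 21+11, 32+4, 25+0) = 36
v[7] = max(4+36, 11+32, 9+22, …, 25+4, 20+0) = 43
One optimal cutting: 5 + 2 → $32 + $11 = $43.

43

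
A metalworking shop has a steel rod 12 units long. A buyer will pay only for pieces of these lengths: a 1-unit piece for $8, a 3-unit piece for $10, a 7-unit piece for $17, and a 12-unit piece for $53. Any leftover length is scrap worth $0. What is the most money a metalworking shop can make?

96

Consider every possible first cut. best[k] is the best of p[i]+best[k−i] over all sellable i≤k.
best[1] = 8
best[2] = 16  (first piece 1, then best[1]=8)
best[3] = 24  (first piece 1, then best[2]=16)
best[4] = 32  (first piece 1, then best[3]=24)
best[5] = 40  (first piece 1, then best[4]=32)
best[6] = 48  (first piece 1, then best[5]=40)
best[7] = 56  (first piece 1, then best[6]=48)
best[8] = 64  (first piece 1, then best[7]=56)
best[9] = 72  (first piece 1, then best[8]=64)
best[10] = 80  (first piece 1, then best[9]=72)
best[11] = 88  (first piece 1, then best[10]=80)
best[12] = 96  (first piece 1, then best[11]=88)
One optimal cutting: 1 + 1 + 1 + 1 + 1 + 1 + 1 + 1 + 1 + 1 + 1 + 1 → $96.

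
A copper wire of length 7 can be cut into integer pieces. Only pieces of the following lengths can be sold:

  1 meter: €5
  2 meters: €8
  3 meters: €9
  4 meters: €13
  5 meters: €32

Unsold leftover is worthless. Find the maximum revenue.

Let best[k] be the best obtainable value from length k. For each k, try every first piece i and keep the best of price[i] + best[k−i].
best[1] = 5
best[2] = max(5+5, 8+0) = 10
best[3] = max(5+10, 8+5, 9+0) = 15
best[4] = max(5+15, 8+10, 9+5, 13+0) = 20
best[5] = max(5+20, 8+15, 9+10, 13+5, 32+0) = 32
best[6] = max(5+32, 8+20, 9+15, 13+10, 32+5) = 37
best[7] = max(5+37, 8+32, 9+20, 13+15, 32+10) = 42
One optimal cutting: 5 + 1 + 1 → €42.

42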